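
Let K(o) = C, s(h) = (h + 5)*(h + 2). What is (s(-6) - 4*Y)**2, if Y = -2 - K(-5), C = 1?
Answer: 256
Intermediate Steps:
s(h) = (2 + h)*(5 + h) (s(h) = (5 + h)*(2 + h) = (2 + h)*(5 + h))
K(o) = 1
Y = -3 (Y = -2 - 1*1 = -2 - 1 = -3)
(s(-6) - 4*Y)**2 = ((10 + (-6)**2 + 7*(-6)) - 4*(-3))**2 = ((10 + 36 - 42) + 12)**2 = (4 + 12)**2 = 16**2 = 256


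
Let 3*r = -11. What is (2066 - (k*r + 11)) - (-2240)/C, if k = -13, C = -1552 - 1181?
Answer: 1827934/911 ≈ 2006.5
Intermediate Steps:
C = -2733
r = -11/3 (r = (⅓)*(-11) = -11/3 ≈ -3.6667)
(2066 - (k*r + 11)) - (-2240)/C = (2066 - (-13*(-11/3) + 11)) - (-2240)/(-2733) = (2066 - (143/3 + 11)) - (-2240)*(-1)/2733 = (2066 - 1*176/3) - 1*2240/2733 = (2066 - 176/3) - 2240/2733 = 6022/3 - 2240/2733 = 1827934/911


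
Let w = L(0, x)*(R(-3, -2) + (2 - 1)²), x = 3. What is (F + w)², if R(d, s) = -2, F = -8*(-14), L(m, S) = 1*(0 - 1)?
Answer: 12769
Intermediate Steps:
L(m, S) = -1 (L(m, S) = 1*(-1) = -1)
F = 112
w = 1 (w = -(-2 + (2 - 1)²) = -(-2 + 1²) = -(-2 + 1) = -1*(-1) = 1)
(F + w)² = (112 + 1)² = 113² = 12769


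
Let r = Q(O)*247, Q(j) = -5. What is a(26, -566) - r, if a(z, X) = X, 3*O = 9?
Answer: 669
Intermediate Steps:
O = 3 (O = (1/3)*9 = 3)
r = -1235 (r = -5*247 = -1235)
a(26, -566) - r = -566 - 1*(-1235) = -566 + 1235 = 669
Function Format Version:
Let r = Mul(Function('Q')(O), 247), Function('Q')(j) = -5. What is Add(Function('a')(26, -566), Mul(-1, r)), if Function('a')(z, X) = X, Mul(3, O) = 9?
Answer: 669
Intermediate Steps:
O = 3 (O = Mul(Rational(1, 3), 9) = 3)
r = -1235 (r = Mul(-5, 247) = -1235)
Add(Function('a')(26, -566), Mul(-1, r)) = Add(-566, Mul(-1, -1235)) = Add(-566, 1235) = 669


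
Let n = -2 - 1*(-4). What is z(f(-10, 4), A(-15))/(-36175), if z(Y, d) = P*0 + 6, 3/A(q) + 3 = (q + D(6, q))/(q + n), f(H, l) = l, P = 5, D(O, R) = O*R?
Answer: -6/36175 ≈ -0.00016586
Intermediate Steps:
n = 2 (n = -2 + 4 = 2)
A(q) = 3/(-3 + 7*q/(2 + q)) (A(q) = 3/(-3 + (q + 6*q)/(q + 2)) = 3/(-3 + (7*q)/(2 + q)) = 3/(-3 + 7*q/(2 + q)))
z(Y, d) = 6 (z(Y, d) = 5*0 + 6 = 0 + 6 = 6)
z(f(-10, 4), A(-15))/(-36175) = 6/(-36175) = 6*(-1/36175) = -6/36175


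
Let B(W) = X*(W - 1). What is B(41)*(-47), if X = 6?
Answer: -11280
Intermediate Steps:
B(W) = -6 + 6*W (B(W) = 6*(W - 1) = 6*(-1 + W) = -6 + 6*W)
B(41)*(-47) = (-6 + 6*41)*(-47) = (-6 + 246)*(-47) = 240*(-47) = -11280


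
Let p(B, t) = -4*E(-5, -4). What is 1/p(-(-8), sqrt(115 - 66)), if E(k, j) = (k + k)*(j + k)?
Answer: -1/360 ≈ -0.0027778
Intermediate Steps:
E(k, j) = 2*k*(j + k) (E(k, j) = (2*k)*(j + k) = 2*k*(j + k))
p(B, t) = -360 (p(B, t) = -8*(-5)*(-4 - 5) = -8*(-5)*(-9) = -4*90 = -360)
1/p(-(-8), sqrt(115 - 66)) = 1/(-360) = -1/360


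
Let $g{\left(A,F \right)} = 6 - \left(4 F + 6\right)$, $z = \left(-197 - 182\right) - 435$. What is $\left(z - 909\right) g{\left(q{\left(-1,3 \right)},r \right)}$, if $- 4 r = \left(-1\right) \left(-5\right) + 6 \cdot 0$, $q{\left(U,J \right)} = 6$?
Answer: $-8615$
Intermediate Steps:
$z = -814$ ($z = \left(-197 - 182\right) - 435 = -379 - 435 = -814$)
$r = - \frac{5}{4}$ ($r = - \frac{\left(-1\right) \left(-5\right) + 6 \cdot 0}{4} = - \frac{5 + 0}{4} = \left(- \frac{1}{4}\right) 5 = - \frac{5}{4} \approx -1.25$)
$g{\left(A,F \right)} = - 4 F$ ($g{\left(A,F \right)} = 6 - \left(6 + 4 F\right) = - 4 F$)
$\left(z - 909\right) g{\left(q{\left(-1,3 \right)},r \right)} = \left(-814 - 909\right) \left(\left(-4\right) \left(- \frac{5}{4}\right)\right) = \left(-1723\right) 5 = -8615$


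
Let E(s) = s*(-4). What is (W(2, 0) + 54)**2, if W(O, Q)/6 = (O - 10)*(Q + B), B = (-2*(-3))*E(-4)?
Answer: 20738916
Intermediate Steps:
E(s) = -4*s
B = 96 (B = (-2*(-3))*(-4*(-4)) = 6*16 = 96)
W(O, Q) = 6*(-10 + O)*(96 + Q) (W(O, Q) = 6*((O - 10)*(Q + 96)) = 6*((-10 + O)*(96 + Q)) = 6*(-10 + O)*(96 + Q))
(W(2, 0) + 54)**2 = ((-5760 - 60*0 + 576*2 + 6*2*0) + 54)**2 = ((-5760 + 0 + 1152 + 0) + 54)**2 = (-4608 + 54)**2 = (-4554)**2 = 20738916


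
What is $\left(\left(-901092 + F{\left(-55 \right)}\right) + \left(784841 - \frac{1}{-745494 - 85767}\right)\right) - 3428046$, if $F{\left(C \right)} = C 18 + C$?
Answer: $- \frac{2947104536261}{831261} \approx -3.5453 \cdot 10^{6}$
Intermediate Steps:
$F{\left(C \right)} = 19 C$ ($F{\left(C \right)} = 18 C + C = 19 C$)
$\left(\left(-901092 + F{\left(-55 \right)}\right) + \left(784841 - \frac{1}{-745494 - 85767}\right)\right) - 3428046 = \left(\left(-901092 + 19 \left(-55\right)\right) + \left(784841 - \frac{1}{-745494 - 85767}\right)\right) - 3428046 = \left(\left(-901092 - 1045\right) + \left(784841 - \frac{1}{-831261}\right)\right) - 3428046 = \left(-902137 + \left(784841 - - \frac{1}{831261}\right)\right) - 3428046 = \left(-902137 + \left(784841 + \frac{1}{831261}\right)\right) - 3428046 = \left(-902137 + \frac{652407714502}{831261}\right) - 3428046 = - \frac{97503590255}{831261} - 3428046 = - \frac{2947104536261}{831261}$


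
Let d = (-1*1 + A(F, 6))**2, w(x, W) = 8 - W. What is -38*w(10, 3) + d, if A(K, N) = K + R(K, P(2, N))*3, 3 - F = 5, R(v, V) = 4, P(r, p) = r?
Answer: -109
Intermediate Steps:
F = -2 (F = 3 - 1*5 = 3 - 5 = -2)
A(K, N) = 12 + K (A(K, N) = K + 4*3 = K + 12 = 12 + K)
d = 81 (d = (-1*1 + (12 - 2))**2 = (-1 + 10)**2 = 9**2 = 81)
-38*w(10, 3) + d = -38*(8 - 1*3) + 81 = -38*(8 - 3) + 81 = -38*5 + 81 = -190 + 81 = -109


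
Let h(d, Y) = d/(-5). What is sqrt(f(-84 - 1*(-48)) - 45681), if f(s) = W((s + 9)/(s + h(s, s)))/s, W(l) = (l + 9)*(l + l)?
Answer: 11*I*sqrt(386594)/32 ≈ 213.73*I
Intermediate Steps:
h(d, Y) = -d/5 (h(d, Y) = d*(-1/5) = -d/5)
W(l) = 2*l*(9 + l) (W(l) = (9 + l)*(2*l) = 2*l*(9 + l))
f(s) = 5*(9 + s)*(9 + 5*(9 + s)/(4*s))/(2*s**2) (f(s) = (2*((s + 9)/(s - s/5))*(9 + (s + 9)/(s - s/5)))/s = (2*((9 + s)/((4*s/5)))*(9 + (9 + s)/((4*s/5))))/s = (2*((9 + s)*(5/(4*s)))*(9 + (9 + s)*(5/(4*s))))/s = (2*(5*(9 + s)/(4*s))*(9 + 5*(9 + s)/(4*s)))/s = (5*(9 + s)*(9 + 5*(9 + s)/(4*s))/(2*s))/s = 5*(9 + s)*(9 + 5*(9 + s)/(4*s))/(2*s**2))
sqrt(f(-84 - 1*(-48)) - 45681) = sqrt(5*(9 + (-84 - 1*(-48)))*(45 + 41*(-84 - 1*(-48)))/(8*(-84 - 1*(-48))**3) - 45681) = sqrt(5*(9 + (-84 + 48))*(45 + 41*(-84 + 48))/(8*(-84 + 48)**3) - 45681) = sqrt((5/8)*(9 - 36)*(45 + 41*(-36))/(-36)**3 - 45681) = sqrt((5/8)*(-1/46656)*(-27)*(45 - 1476) - 45681) = sqrt((5/8)*(-1/46656)*(-27)*(-1431) - 45681) = sqrt(-265/512 - 45681) = sqrt(-23388937/512) = 11*I*sqrt(386594)/32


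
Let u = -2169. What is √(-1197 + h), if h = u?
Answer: 3*I*√374 ≈ 58.017*I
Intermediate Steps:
h = -2169
√(-1197 + h) = √(-1197 - 2169) = √(-3366) = 3*I*√374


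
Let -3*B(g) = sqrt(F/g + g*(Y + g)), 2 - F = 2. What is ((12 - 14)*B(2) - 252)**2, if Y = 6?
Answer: 559504/9 ≈ 62167.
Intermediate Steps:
F = 0 (F = 2 - 1*2 = 2 - 2 = 0)
B(g) = -sqrt(g*(6 + g))/3 (B(g) = -sqrt(0/g + g*(6 + g))/3 = -sqrt(0 + g*(6 + g))/3 = -sqrt(g*(6 + g))/3)
((12 - 14)*B(2) - 252)**2 = ((12 - 14)*(-sqrt(2)*sqrt(6 + 2)/3) - 252)**2 = (-(-2)*sqrt(2*8)/3 - 252)**2 = (-(-2)*sqrt(16)/3 - 252)**2 = (-(-2)*4/3 - 252)**2 = (-2*(-4/3) - 252)**2 = (8/3 - 252)**2 = (-748/3)**2 = 559504/9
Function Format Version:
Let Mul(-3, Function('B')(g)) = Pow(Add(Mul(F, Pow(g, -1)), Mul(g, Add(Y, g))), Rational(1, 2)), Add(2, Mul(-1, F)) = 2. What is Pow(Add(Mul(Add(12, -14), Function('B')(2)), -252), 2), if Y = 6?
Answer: Rational(559504, 9) ≈ 62167.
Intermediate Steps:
F = 0 (F = Add(2, Mul(-1, 2)) = Add(2, -2) = 0)
Function('B')(g) = Mul(Rational(-1, 3), Pow(Mul(g, Add(6, g)), Rational(1, 2))) (Function('B')(g) = Mul(Rational(-1, 3), Pow(Add(Mul(0, Pow(g, -1)), Mul(g, Add(6, g))), Rational(1, 2))) = Mul(Rational(-1, 3), Pow(Add(0, Mul(g, Add(6, g))), Rational(1, 2))) = Mul(Rational(-1, 3), Pow(Mul(g, Add(6, g)), Rational(1, 2))))
Pow(Add(Mul(Add(12, -14), Function('B')(2)), -252), 2) = Pow(Add(Mul(Add(12, -14), Mul(Rational(-1, 3), Pow(Mul(2, Add(6, 2)), Rational(1, 2)))), -252), 2) = Pow(Add(Mul(-2, Mul(Rational(-1, 3), Pow(Mul(2, 8), Rational(1, 2)))), -252), 2) = Pow(Add(Mul(-2, Mul(Rational(-1, 3), Pow(16, Rational(1, 2)))), -252), 2) = Pow(Add(Mul(-2, Mul(Rational(-1, 3), 4)), -252), 2) = Pow(Add(Mul(-2, Rational(-4, 3)), -252), 2) = Pow(Add(Rational(8, 3), -252), 2) = Pow(Rational(-748, 3), 2) = Rational(559504, 9)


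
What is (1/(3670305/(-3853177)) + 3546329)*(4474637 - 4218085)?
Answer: 3339307823109364736/3670305 ≈ 9.0982e+11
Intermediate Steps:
(1/(3670305/(-3853177)) + 3546329)*(4474637 - 4218085) = (1/(3670305*(-1/3853177)) + 3546329)*256552 = (1/(-3670305/3853177) + 3546329)*256552 = (-3853177/3670305 + 3546329)*256552 = (13016105207168/3670305)*256552 = 3339307823109364736/3670305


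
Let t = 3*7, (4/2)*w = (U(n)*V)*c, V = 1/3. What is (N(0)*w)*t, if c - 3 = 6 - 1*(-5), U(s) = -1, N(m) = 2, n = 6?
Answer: -98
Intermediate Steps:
c = 14 (c = 3 + (6 - 1*(-5)) = 3 + (6 + 5) = 3 + 11 = 14)
V = 1/3 ≈ 0.33333
w = -7/3 (w = (-1*1/3*14)/2 = (-1/3*14)/2 = (1/2)*(-14/3) = -7/3 ≈ -2.3333)
t = 21
(N(0)*w)*t = (2*(-7/3))*21 = -14/3*21 = -98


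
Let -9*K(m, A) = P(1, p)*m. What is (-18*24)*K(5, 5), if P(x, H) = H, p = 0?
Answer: 0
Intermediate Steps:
K(m, A) = 0 (K(m, A) = -0*m = -1/9*0 = 0)
(-18*24)*K(5, 5) = -18*24*0 = -432*0 = 0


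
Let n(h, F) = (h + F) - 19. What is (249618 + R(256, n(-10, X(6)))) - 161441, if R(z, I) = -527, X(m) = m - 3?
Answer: 87650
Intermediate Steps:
X(m) = -3 + m
n(h, F) = -19 + F + h (n(h, F) = (F + h) - 19 = -19 + F + h)
(249618 + R(256, n(-10, X(6)))) - 161441 = (249618 - 527) - 161441 = 249091 - 161441 = 87650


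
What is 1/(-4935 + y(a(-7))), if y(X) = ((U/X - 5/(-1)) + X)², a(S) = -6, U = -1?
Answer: -36/177635 ≈ -0.00020266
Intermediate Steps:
y(X) = (5 + X - 1/X)² (y(X) = ((-1/X - 5/(-1)) + X)² = ((-1/X - 5*(-1)) + X)² = ((-1/X + 5) + X)² = ((5 - 1/X) + X)² = (5 + X - 1/X)²)
1/(-4935 + y(a(-7))) = 1/(-4935 + (-1 + (-6)² + 5*(-6))²/(-6)²) = 1/(-4935 + (-1 + 36 - 30)²/36) = 1/(-4935 + (1/36)*5²) = 1/(-4935 + (1/36)*25) = 1/(-4935 + 25/36) = 1/(-177635/36) = -36/177635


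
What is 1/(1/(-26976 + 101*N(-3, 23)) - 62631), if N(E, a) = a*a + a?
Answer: -28776/1802269655 ≈ -1.5967e-5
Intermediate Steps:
N(E, a) = a + a² (N(E, a) = a² + a = a + a²)
1/(1/(-26976 + 101*N(-3, 23)) - 62631) = 1/(1/(-26976 + 101*(23*(1 + 23))) - 62631) = 1/(1/(-26976 + 101*(23*24)) - 62631) = 1/(1/(-26976 + 101*552) - 62631) = 1/(1/(-26976 + 55752) - 62631) = 1/(1/28776 - 62631) = 1/(-1802269655/28776) = -28776/1802269655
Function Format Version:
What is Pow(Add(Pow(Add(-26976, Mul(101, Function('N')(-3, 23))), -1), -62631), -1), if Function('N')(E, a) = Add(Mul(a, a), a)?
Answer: Rational(-28776, 1802269655) ≈ -1.5967e-5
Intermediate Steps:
Function('N')(E, a) = Add(a, Pow(a, 2)) (Function('N')(E, a) = Add(Pow(a, 2), a) = Add(a, Pow(a, 2)))
Pow(Add(Pow(Add(-26976, Mul(101, Function('N')(-3, 23))), -1), -62631), -1) = Pow(Add(Pow(Add(-26976, Mul(101, Mul(23, Add(1, 23)))), -1), -62631), -1) = Pow(Add(Pow(Add(-26976, Mul(101, Mul(23, 24))), -1), -62631), -1) = Pow(Add(Pow(Add(-26976, Mul(101, 552)), -1), -62631), -1) = Pow(Add(Pow(Add(-26976, 55752), -1), -62631), -1) = Pow(Add(Pow(28776, -1), -62631), -1) = Pow(Add(Rational(1, 28776), -62631), -1) = Pow(Rational(-1802269655, 28776), -1) = Rational(-28776, 1802269655)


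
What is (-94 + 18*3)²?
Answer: 1600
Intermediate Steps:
(-94 + 18*3)² = (-94 + 54)² = (-40)² = 1600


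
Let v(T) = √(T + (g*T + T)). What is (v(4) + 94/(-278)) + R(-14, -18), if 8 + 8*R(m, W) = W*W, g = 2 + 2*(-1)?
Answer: 10887/278 + 2*√2 ≈ 41.990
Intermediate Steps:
g = 0 (g = 2 - 2 = 0)
R(m, W) = -1 + W²/8 (R(m, W) = -1 + (W*W)/8 = -1 + W²/8)
v(T) = √2*√T (v(T) = √(T + (0*T + T)) = √(T + (0 + T)) = √(T + T) = √(2*T) = √2*√T)
(v(4) + 94/(-278)) + R(-14, -18) = (√2*√4 + 94/(-278)) + (-1 + (⅛)*(-18)²) = (√2*2 + 94*(-1/278)) + (-1 + (⅛)*324) = (2*√2 - 47/139) + (-1 + 81/2) = (-47/139 + 2*√2) + 79/2 = 10887/278 + 2*√2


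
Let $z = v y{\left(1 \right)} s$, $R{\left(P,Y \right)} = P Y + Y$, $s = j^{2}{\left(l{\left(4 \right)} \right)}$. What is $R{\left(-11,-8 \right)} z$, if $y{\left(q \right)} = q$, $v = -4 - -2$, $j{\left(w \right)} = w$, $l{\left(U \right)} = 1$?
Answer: $-160$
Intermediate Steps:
$v = -2$ ($v = -4 + 2 = -2$)
$s = 1$ ($s = 1^{2} = 1$)
$R{\left(P,Y \right)} = Y + P Y$
$z = -2$ ($z = \left(-2\right) 1 \cdot 1 = \left(-2\right) 1 = -2$)
$R{\left(-11,-8 \right)} z = - 8 \left(1 - 11\right) \left(-2\right) = \left(-8\right) \left(-10\right) \left(-2\right) = 80 \left(-2\right) = -160$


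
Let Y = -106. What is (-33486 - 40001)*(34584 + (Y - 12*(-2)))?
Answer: -2535448474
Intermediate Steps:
(-33486 - 40001)*(34584 + (Y - 12*(-2))) = (-33486 - 40001)*(34584 + (-106 - 12*(-2))) = -73487*(34584 + (-106 + 24)) = -73487*(34584 - 82) = -73487*34502 = -2535448474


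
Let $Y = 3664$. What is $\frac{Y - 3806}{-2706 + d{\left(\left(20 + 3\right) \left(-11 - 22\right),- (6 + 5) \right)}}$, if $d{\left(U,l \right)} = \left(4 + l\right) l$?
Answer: $\frac{142}{2629} \approx 0.054013$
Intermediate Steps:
$d{\left(U,l \right)} = l \left(4 + l\right)$
$\frac{Y - 3806}{-2706 + d{\left(\left(20 + 3\right) \left(-11 - 22\right),- (6 + 5) \right)}} = \frac{3664 - 3806}{-2706 + - (6 + 5) \left(4 - \left(6 + 5\right)\right)} = - \frac{142}{-2706 + \left(-1\right) 11 \left(4 - 11\right)} = - \frac{142}{-2706 - 11 \left(4 - 11\right)} = - \frac{142}{-2706 - -77} = - \frac{142}{-2706 + 77} = - \frac{142}{-2629} = \left(-142\right) \left(- \frac{1}{2629}\right) = \frac{142}{2629}$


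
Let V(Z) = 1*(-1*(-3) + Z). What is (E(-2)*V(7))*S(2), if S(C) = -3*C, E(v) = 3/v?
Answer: 90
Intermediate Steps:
V(Z) = 3 + Z (V(Z) = 1*(3 + Z) = 3 + Z)
(E(-2)*V(7))*S(2) = ((3/(-2))*(3 + 7))*(-3*2) = ((3*(-½))*10)*(-6) = -3/2*10*(-6) = -15*(-6) = 90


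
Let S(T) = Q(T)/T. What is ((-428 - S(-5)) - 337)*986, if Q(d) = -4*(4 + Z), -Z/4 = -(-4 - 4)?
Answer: -3661018/5 ≈ -7.3220e+5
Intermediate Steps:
Z = -32 (Z = -(-4)*(-4 - 4) = -(-4)*(-8) = -4*8 = -32)
Q(d) = 112 (Q(d) = -4*(4 - 32) = -4*(-28) = 112)
S(T) = 112/T
((-428 - S(-5)) - 337)*986 = ((-428 - 112/(-5)) - 337)*986 = ((-428 - 112*(-1)/5) - 337)*986 = ((-428 - 1*(-112/5)) - 337)*986 = ((-428 + 112/5) - 337)*986 = (-2028/5 - 337)*986 = -3713/5*986 = -3661018/5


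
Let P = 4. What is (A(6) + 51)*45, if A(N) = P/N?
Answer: 2325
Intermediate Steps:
A(N) = 4/N
(A(6) + 51)*45 = (4/6 + 51)*45 = (4*(1/6) + 51)*45 = (2/3 + 51)*45 = (155/3)*45 = 2325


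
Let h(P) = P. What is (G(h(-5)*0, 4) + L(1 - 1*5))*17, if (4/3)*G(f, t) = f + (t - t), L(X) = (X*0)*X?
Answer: 0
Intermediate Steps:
L(X) = 0 (L(X) = 0*X = 0)
G(f, t) = 3*f/4 (G(f, t) = 3*(f + (t - t))/4 = 3*(f + 0)/4 = 3*f/4)
(G(h(-5)*0, 4) + L(1 - 1*5))*17 = (3*(-5*0)/4 + 0)*17 = ((¾)*0 + 0)*17 = (0 + 0)*17 = 0*17 = 0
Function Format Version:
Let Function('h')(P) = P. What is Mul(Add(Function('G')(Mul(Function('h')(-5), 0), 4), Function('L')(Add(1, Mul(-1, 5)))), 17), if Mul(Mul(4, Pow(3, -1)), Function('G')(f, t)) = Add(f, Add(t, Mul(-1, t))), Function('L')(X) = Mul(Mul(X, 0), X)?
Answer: 0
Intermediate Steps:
Function('L')(X) = 0 (Function('L')(X) = Mul(0, X) = 0)
Function('G')(f, t) = Mul(Rational(3, 4), f) (Function('G')(f, t) = Mul(Rational(3, 4), Add(f, Add(t, Mul(-1, t)))) = Mul(Rational(3, 4), Add(f, 0)) = Mul(Rational(3, 4), f))
Mul(Add(Function('G')(Mul(Function('h')(-5), 0), 4), Function('L')(Add(1, Mul(-1, 5)))), 17) = Mul(Add(Mul(Rational(3, 4), Mul(-5, 0)), 0), 17) = Mul(Add(Mul(Rational(3, 4), 0), 0), 17) = Mul(Add(0, 0), 17) = Mul(0, 17) = 0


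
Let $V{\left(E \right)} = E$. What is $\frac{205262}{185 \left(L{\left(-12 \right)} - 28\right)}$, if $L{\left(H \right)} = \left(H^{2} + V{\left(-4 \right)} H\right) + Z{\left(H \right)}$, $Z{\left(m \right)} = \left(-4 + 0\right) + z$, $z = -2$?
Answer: $\frac{102631}{14615} \approx 7.0223$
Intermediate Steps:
$Z{\left(m \right)} = -6$ ($Z{\left(m \right)} = \left(-4 + 0\right) - 2 = -4 - 2 = -6$)
$L{\left(H \right)} = -6 + H^{2} - 4 H$ ($L{\left(H \right)} = \left(H^{2} - 4 H\right) - 6 = -6 + H^{2} - 4 H$)
$\frac{205262}{185 \left(L{\left(-12 \right)} - 28\right)} = \frac{205262}{185 \left(\left(-6 + \left(-12\right)^{2} - -48\right) - 28\right)} = \frac{205262}{185 \left(\left(-6 + 144 + 48\right) - 28\right)} = \frac{205262}{185 \left(186 - 28\right)} = \frac{205262}{185 \cdot 158} = \frac{205262}{29230} = 205262 \cdot \frac{1}{29230} = \frac{102631}{14615}$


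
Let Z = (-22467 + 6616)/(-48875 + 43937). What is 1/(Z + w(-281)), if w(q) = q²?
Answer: 4938/389925269 ≈ 1.2664e-5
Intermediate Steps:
Z = 15851/4938 (Z = -15851/(-4938) = -15851*(-1/4938) = 15851/4938 ≈ 3.2100)
1/(Z + w(-281)) = 1/(15851/4938 + (-281)²) = 1/(15851/4938 + 78961) = 1/(389925269/4938) = 4938/389925269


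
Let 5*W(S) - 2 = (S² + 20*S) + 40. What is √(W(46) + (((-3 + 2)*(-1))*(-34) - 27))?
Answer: √13865/5 ≈ 23.550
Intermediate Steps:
W(S) = 42/5 + 4*S + S²/5 (W(S) = ⅖ + ((S² + 20*S) + 40)/5 = ⅖ + (40 + S² + 20*S)/5 = ⅖ + (8 + 4*S + S²/5) = 42/5 + 4*S + S²/5)
√(W(46) + (((-3 + 2)*(-1))*(-34) - 27)) = √((42/5 + 4*46 + (⅕)*46²) + (((-3 + 2)*(-1))*(-34) - 27)) = √((42/5 + 184 + (⅕)*2116) + (-1*(-1)*(-34) - 27)) = √((42/5 + 184 + 2116/5) + (1*(-34) - 27)) = √(3078/5 + (-34 - 27)) = √(3078/5 - 61) = √(2773/5) = √13865/5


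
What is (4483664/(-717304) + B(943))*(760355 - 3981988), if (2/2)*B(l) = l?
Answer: -270590596749383/89663 ≈ -3.0179e+9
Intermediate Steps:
B(l) = l
(4483664/(-717304) + B(943))*(760355 - 3981988) = (4483664/(-717304) + 943)*(760355 - 3981988) = (4483664*(-1/717304) + 943)*(-3221633) = (-560458/89663 + 943)*(-3221633) = (83991751/89663)*(-3221633) = -270590596749383/89663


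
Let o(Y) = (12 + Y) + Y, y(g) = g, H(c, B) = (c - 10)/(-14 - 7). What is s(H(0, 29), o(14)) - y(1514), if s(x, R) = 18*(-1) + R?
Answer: -1492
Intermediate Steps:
H(c, B) = 10/21 - c/21 (H(c, B) = (-10 + c)/(-21) = (-10 + c)*(-1/21) = 10/21 - c/21)
o(Y) = 12 + 2*Y
s(x, R) = -18 + R
s(H(0, 29), o(14)) - y(1514) = (-18 + (12 + 2*14)) - 1*1514 = (-18 + (12 + 28)) - 1514 = (-18 + 40) - 1514 = 22 - 1514 = -1492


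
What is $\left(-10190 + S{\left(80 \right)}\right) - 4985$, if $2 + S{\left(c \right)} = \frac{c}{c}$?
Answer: $-15176$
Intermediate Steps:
$S{\left(c \right)} = -1$ ($S{\left(c \right)} = -2 + \frac{c}{c} = -2 + 1 = -1$)
$\left(-10190 + S{\left(80 \right)}\right) - 4985 = \left(-10190 - 1\right) - 4985 = -10191 + \left(-15744 + 10759\right) = -10191 - 4985 = -15176$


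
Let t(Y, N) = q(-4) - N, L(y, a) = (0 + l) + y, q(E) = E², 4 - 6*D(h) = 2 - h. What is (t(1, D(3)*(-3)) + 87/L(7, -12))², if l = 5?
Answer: 10609/16 ≈ 663.06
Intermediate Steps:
D(h) = ⅓ + h/6 (D(h) = ⅔ - (2 - h)/6 = ⅔ + (-⅓ + h/6) = ⅓ + h/6)
L(y, a) = 5 + y (L(y, a) = (0 + 5) + y = 5 + y)
t(Y, N) = 16 - N (t(Y, N) = (-4)² - N = 16 - N)
(t(1, D(3)*(-3)) + 87/L(7, -12))² = ((16 - (⅓ + (⅙)*3)*(-3)) + 87/(5 + 7))² = ((16 - (⅓ + ½)*(-3)) + 87/12)² = ((16 - 5*(-3)/6) + 87*(1/12))² = ((16 - 1*(-5/2)) + 29/4)² = ((16 + 5/2) + 29/4)² = (37/2 + 29/4)² = (103/4)² = 10609/16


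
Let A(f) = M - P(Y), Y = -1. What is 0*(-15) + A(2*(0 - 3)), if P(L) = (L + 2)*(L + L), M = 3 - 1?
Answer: 4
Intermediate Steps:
M = 2
P(L) = 2*L*(2 + L) (P(L) = (2 + L)*(2*L) = 2*L*(2 + L))
A(f) = 4 (A(f) = 2 - 2*(-1)*(2 - 1) = 2 - 2*(-1) = 2 - 1*(-2) = 2 + 2 = 4)
0*(-15) + A(2*(0 - 3)) = 0*(-15) + 4 = 0 + 4 = 4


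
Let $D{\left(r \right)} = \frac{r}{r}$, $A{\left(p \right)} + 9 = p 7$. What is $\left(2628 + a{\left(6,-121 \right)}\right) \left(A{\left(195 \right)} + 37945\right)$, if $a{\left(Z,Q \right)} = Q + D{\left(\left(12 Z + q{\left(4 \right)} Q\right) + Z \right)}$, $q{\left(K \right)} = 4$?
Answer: $98566908$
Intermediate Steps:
$A{\left(p \right)} = -9 + 7 p$ ($A{\left(p \right)} = -9 + p 7 = -9 + 7 p$)
$D{\left(r \right)} = 1$
$a{\left(Z,Q \right)} = 1 + Q$ ($a{\left(Z,Q \right)} = Q + 1 = 1 + Q$)
$\left(2628 + a{\left(6,-121 \right)}\right) \left(A{\left(195 \right)} + 37945\right) = \left(2628 + \left(1 - 121\right)\right) \left(\left(-9 + 7 \cdot 195\right) + 37945\right) = \left(2628 - 120\right) \left(\left(-9 + 1365\right) + 37945\right) = 2508 \left(1356 + 37945\right) = 2508 \cdot 39301 = 98566908$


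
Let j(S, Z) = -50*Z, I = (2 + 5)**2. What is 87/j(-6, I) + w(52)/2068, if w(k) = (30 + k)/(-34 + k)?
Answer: -759397/22799700 ≈ -0.033307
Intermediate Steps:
w(k) = (30 + k)/(-34 + k)
I = 49 (I = 7**2 = 49)
87/j(-6, I) + w(52)/2068 = 87/((-50*49)) + ((30 + 52)/(-34 + 52))/2068 = 87/(-2450) + (82/18)*(1/2068) = 87*(-1/2450) + ((1/18)*82)*(1/2068) = -87/2450 + (41/9)*(1/2068) = -87/2450 + 41/18612 = -759397/22799700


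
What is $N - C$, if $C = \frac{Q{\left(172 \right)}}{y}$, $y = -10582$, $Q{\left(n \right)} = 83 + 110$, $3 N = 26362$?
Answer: $\frac{278963263}{31746} \approx 8787.3$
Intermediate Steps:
$N = \frac{26362}{3}$ ($N = \frac{1}{3} \cdot 26362 = \frac{26362}{3} \approx 8787.3$)
$Q{\left(n \right)} = 193$
$C = - \frac{193}{10582}$ ($C = \frac{193}{-10582} = 193 \left(- \frac{1}{10582}\right) = - \frac{193}{10582} \approx -0.018239$)
$N - C = \frac{26362}{3} - - \frac{193}{10582} = \frac{26362}{3} + \frac{193}{10582} = \frac{278963263}{31746}$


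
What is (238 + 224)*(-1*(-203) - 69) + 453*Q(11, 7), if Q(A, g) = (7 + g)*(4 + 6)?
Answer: 125328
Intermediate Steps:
Q(A, g) = 70 + 10*g (Q(A, g) = (7 + g)*10 = 70 + 10*g)
(238 + 224)*(-1*(-203) - 69) + 453*Q(11, 7) = (238 + 224)*(-1*(-203) - 69) + 453*(70 + 10*7) = 462*(203 - 69) + 453*(70 + 70) = 462*134 + 453*140 = 61908 + 63420 = 125328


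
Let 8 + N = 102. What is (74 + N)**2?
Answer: 28224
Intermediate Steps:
N = 94 (N = -8 + 102 = 94)
(74 + N)**2 = (74 + 94)**2 = 168**2 = 28224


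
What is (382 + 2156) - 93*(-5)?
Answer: 3003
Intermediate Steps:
(382 + 2156) - 93*(-5) = 2538 + 465 = 3003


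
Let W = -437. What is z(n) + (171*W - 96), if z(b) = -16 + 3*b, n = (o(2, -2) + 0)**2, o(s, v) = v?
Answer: -74827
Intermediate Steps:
n = 4 (n = (-2 + 0)**2 = (-2)**2 = 4)
z(n) + (171*W - 96) = (-16 + 3*4) + (171*(-437) - 96) = (-16 + 12) + (-74727 - 96) = -4 - 74823 = -74827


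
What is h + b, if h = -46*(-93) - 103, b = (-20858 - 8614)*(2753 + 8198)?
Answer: -322743697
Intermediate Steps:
b = -322747872 (b = -29472*10951 = -322747872)
h = 4175 (h = 4278 - 103 = 4175)
h + b = 4175 - 322747872 = -322743697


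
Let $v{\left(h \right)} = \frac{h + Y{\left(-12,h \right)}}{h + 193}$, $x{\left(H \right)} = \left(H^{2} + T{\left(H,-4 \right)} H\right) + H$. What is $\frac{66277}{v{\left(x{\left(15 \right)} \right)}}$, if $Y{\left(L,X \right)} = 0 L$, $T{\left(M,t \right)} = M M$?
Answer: $\frac{252382816}{3615} \approx 69816.0$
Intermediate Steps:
$T{\left(M,t \right)} = M^{2}$
$x{\left(H \right)} = H + H^{2} + H^{3}$ ($x{\left(H \right)} = \left(H^{2} + H^{2} H\right) + H = \left(H^{2} + H^{3}\right) + H = H + H^{2} + H^{3}$)
$Y{\left(L,X \right)} = 0$
$v{\left(h \right)} = \frac{h}{193 + h}$ ($v{\left(h \right)} = \frac{h + 0}{h + 193} = \frac{h}{193 + h}$)
$\frac{66277}{v{\left(x{\left(15 \right)} \right)}} = \frac{66277}{15 \left(1 + 15 + 15^{2}\right) \frac{1}{193 + 15 \left(1 + 15 + 15^{2}\right)}} = \frac{66277}{15 \left(1 + 15 + 225\right) \frac{1}{193 + 15 \left(1 + 15 + 225\right)}} = \frac{66277}{15 \cdot 241 \frac{1}{193 + 15 \cdot 241}} = \frac{66277}{3615 \frac{1}{193 + 3615}} = \frac{66277}{3615 \cdot \frac{1}{3808}} = \frac{66277}{\frac{3615}{3808}} = 66277 \cdot \frac{3808}{3615} = \frac{252382816}{3615}$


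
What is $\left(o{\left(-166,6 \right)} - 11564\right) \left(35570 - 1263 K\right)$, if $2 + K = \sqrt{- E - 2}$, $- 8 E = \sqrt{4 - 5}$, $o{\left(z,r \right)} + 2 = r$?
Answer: $-440389760 + 3650070 \sqrt{-32 + 2 i} \approx -4.3975 \cdot 10^{8} + 2.0658 \cdot 10^{7} i$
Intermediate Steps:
$o{\left(z,r \right)} = -2 + r$
$E = - \frac{i}{8}$ ($E = - \frac{\sqrt{4 - 5}}{8} = - \frac{\sqrt{-1}}{8} = - \frac{i}{8} \approx - 0.125 i$)
$K = -2 + \sqrt{-2 + \frac{i}{8}}$ ($K = -2 + \sqrt{- \frac{\left(-1\right) i}{8} - 2} = -2 + \sqrt{\frac{i}{8} - 2} = -2 + \sqrt{-2 + \frac{i}{8}} \approx -1.9558 + 1.4149 i$)
$\left(o{\left(-166,6 \right)} - 11564\right) \left(35570 - 1263 K\right) = \left(\left(-2 + 6\right) - 11564\right) \left(35570 - 1263 \left(-2 + \frac{\sqrt{-32 + 2 i}}{4}\right)\right) = \left(4 - 11564\right) \left(35570 + \left(2526 - \frac{1263 \sqrt{-32 + 2 i}}{4}\right)\right) = - 11560 \left(38096 - \frac{1263 \sqrt{-32 + 2 i}}{4}\right) = -440389760 + 3650070 \sqrt{-32 + 2 i}$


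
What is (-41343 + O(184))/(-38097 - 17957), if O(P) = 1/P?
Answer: 7607111/10313936 ≈ 0.73756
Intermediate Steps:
(-41343 + O(184))/(-38097 - 17957) = (-41343 + 1/184)/(-38097 - 17957) = (-41343 + 1/184)/(-56054) = -7607111/184*(-1/56054) = 7607111/10313936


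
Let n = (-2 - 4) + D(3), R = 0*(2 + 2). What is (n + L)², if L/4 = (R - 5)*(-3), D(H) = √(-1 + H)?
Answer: (54 + √2)² ≈ 3070.7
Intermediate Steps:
R = 0 (R = 0*4 = 0)
n = -6 + √2 (n = (-2 - 4) + √(-1 + 3) = -6 + √2 ≈ -4.5858)
L = 60 (L = 4*((0 - 5)*(-3)) = 4*(-5*(-3)) = 4*15 = 60)
(n + L)² = ((-6 + √2) + 60)² = (54 + √2)²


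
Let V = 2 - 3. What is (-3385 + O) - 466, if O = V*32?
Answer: -3883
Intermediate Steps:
V = -1
O = -32 (O = -1*32 = -32)
(-3385 + O) - 466 = (-3385 - 32) - 466 = -3417 - 466 = -3883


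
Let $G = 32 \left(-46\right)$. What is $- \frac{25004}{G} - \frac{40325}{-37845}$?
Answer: $\frac{50281739}{2785392} \approx 18.052$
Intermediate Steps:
$G = -1472$
$- \frac{25004}{G} - \frac{40325}{-37845} = - \frac{25004}{-1472} - \frac{40325}{-37845} = \left(-25004\right) \left(- \frac{1}{1472}\right) - - \frac{8065}{7569} = \frac{6251}{368} + \frac{8065}{7569} = \frac{50281739}{2785392}$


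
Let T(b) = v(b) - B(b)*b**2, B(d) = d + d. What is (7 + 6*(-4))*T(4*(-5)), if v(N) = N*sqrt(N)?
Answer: -272000 + 680*I*sqrt(5) ≈ -2.72e+5 + 1520.5*I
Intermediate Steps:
v(N) = N**(3/2)
B(d) = 2*d
T(b) = b**(3/2) - 2*b**3 (T(b) = b**(3/2) - 2*b*b**2 = b**(3/2) - 2*b**3)
(7 + 6*(-4))*T(4*(-5)) = (7 + 6*(-4))*((4*(-5))**(3/2) - 2*(4*(-5))**3) = (7 - 24)*((-20)**(3/2) - 2*(-20)**3) = -17*(-40*I*sqrt(5) - 2*(-8000)) = -17*(-40*I*sqrt(5) + 16000) = -17*(16000 - 40*I*sqrt(5)) = -272000 + 680*I*sqrt(5)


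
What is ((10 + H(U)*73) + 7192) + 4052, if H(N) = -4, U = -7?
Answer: 10962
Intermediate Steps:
((10 + H(U)*73) + 7192) + 4052 = ((10 - 4*73) + 7192) + 4052 = ((10 - 292) + 7192) + 4052 = (-282 + 7192) + 4052 = 6910 + 4052 = 10962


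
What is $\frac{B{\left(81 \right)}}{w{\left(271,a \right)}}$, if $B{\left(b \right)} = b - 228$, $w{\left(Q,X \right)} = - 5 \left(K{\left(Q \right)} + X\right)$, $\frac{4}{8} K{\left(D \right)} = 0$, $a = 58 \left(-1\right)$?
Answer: $- \frac{147}{290} \approx -0.5069$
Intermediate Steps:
$a = -58$
$K{\left(D \right)} = 0$ ($K{\left(D \right)} = 2 \cdot 0 = 0$)
$w{\left(Q,X \right)} = - 5 X$ ($w{\left(Q,X \right)} = - 5 \left(0 + X\right) = - 5 X$)
$B{\left(b \right)} = -228 + b$
$\frac{B{\left(81 \right)}}{w{\left(271,a \right)}} = \frac{-228 + 81}{\left(-5\right) \left(-58\right)} = - \frac{147}{290}$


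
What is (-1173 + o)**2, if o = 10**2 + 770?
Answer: 91809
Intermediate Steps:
o = 870 (o = 100 + 770 = 870)
(-1173 + o)**2 = (-1173 + 870)**2 = (-303)**2 = 91809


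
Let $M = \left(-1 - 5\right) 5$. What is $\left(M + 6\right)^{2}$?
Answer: $576$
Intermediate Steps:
$M = -30$ ($M = \left(-6\right) 5 = -30$)
$\left(M + 6\right)^{2} = \left(-30 + 6\right)^{2} = \left(-24\right)^{2} = 576$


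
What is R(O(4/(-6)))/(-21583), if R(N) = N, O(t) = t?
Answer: 2/64749 ≈ 3.0888e-5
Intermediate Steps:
R(O(4/(-6)))/(-21583) = (4/(-6))/(-21583) = (4*(-⅙))*(-1/21583) = -⅔*(-1/21583) = 2/64749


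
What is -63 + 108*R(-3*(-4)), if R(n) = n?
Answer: 1233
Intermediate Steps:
-63 + 108*R(-3*(-4)) = -63 + 108*(-3*(-4)) = -63 + 108*12 = -63 + 1296 = 1233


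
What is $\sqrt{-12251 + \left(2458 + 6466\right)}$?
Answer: $i \sqrt{3327} \approx 57.68 i$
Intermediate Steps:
$\sqrt{-12251 + \left(2458 + 6466\right)} = \sqrt{-12251 + 8924} = \sqrt{-3327} = i \sqrt{3327}$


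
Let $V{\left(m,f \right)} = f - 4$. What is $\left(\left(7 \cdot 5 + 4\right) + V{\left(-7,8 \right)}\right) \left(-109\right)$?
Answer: $-4687$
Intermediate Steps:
$V{\left(m,f \right)} = -4 + f$
$\left(\left(7 \cdot 5 + 4\right) + V{\left(-7,8 \right)}\right) \left(-109\right) = \left(\left(7 \cdot 5 + 4\right) + \left(-4 + 8\right)\right) \left(-109\right) = \left(\left(35 + 4\right) + 4\right) \left(-109\right) = \left(39 + 4\right) \left(-109\right) = 43 \left(-109\right) = -4687$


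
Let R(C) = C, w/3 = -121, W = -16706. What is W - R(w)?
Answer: -16343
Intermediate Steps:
w = -363 (w = 3*(-121) = -363)
W - R(w) = -16706 - 1*(-363) = -16706 + 363 = -16343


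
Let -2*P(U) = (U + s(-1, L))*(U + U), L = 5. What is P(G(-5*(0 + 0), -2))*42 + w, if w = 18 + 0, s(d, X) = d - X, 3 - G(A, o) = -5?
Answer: -654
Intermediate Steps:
G(A, o) = 8 (G(A, o) = 3 - 1*(-5) = 3 + 5 = 8)
w = 18
P(U) = -U*(-6 + U) (P(U) = -(U + (-1 - 1*5))*(U + U)/2 = -(U + (-1 - 5))*2*U/2 = -(U - 6)*2*U/2 = -(-6 + U)*2*U/2 = -U*(-6 + U))
P(G(-5*(0 + 0), -2))*42 + w = (8*(6 - 1*8))*42 + 18 = (8*(6 - 8))*42 + 18 = (8*(-2))*42 + 18 = -16*42 + 18 = -672 + 18 = -654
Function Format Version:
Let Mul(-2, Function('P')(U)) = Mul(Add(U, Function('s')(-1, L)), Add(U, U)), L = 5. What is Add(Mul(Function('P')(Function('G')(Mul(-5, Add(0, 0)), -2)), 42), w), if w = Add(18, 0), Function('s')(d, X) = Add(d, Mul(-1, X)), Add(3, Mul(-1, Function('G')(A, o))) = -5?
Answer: -654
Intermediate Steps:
Function('G')(A, o) = 8 (Function('G')(A, o) = Add(3, Mul(-1, -5)) = Add(3, 5) = 8)
w = 18
Function('P')(U) = Mul(-1, U, Add(-6, U)) (Function('P')(U) = Mul(Rational(-1, 2), Mul(Add(U, Add(-1, Mul(-1, 5))), Add(U, U))) = Mul(Rational(-1, 2), Mul(Add(U, Add(-1, -5)), Mul(2, U))) = Mul(Rational(-1, 2), Mul(Add(U, -6), Mul(2, U))) = Mul(Rational(-1, 2), Mul(Add(-6, U), Mul(2, U))) = Mul(Rational(-1, 2), Mul(2, U, Add(-6, U))) = Mul(-1, U, Add(-6, U)))
Add(Mul(Function('P')(Function('G')(Mul(-5, Add(0, 0)), -2)), 42), w) = Add(Mul(Mul(8, Add(6, Mul(-1, 8))), 42), 18) = Add(Mul(Mul(8, Add(6, -8)), 42), 18) = Add(Mul(Mul(8, -2), 42), 18) = Add(Mul(-16, 42), 18) = Add(-672, 18) = -654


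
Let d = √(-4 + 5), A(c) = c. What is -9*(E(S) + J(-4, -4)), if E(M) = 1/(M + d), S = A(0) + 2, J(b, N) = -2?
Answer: 15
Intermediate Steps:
d = 1 (d = √1 = 1)
S = 2 (S = 0 + 2 = 2)
E(M) = 1/(1 + M) (E(M) = 1/(M + 1) = 1/(1 + M))
-9*(E(S) + J(-4, -4)) = -9*(1/(1 + 2) - 2) = -9*(1/3 - 2) = -9*(⅓ - 2) = -9*(-5/3) = 15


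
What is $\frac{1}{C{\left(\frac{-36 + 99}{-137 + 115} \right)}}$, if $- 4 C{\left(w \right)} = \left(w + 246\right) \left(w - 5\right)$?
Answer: $\frac{1936}{925377} \approx 0.0020921$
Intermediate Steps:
$C{\left(w \right)} = - \frac{\left(-5 + w\right) \left(246 + w\right)}{4}$ ($C{\left(w \right)} = - \frac{\left(w + 246\right) \left(w - 5\right)}{4} = - \frac{\left(246 + w\right) \left(-5 + w\right)}{4} = - \frac{\left(-5 + w\right) \left(246 + w\right)}{4}$)
$\frac{1}{C{\left(\frac{-36 + 99}{-137 + 115} \right)}} = \frac{1}{\frac{615}{2} - \frac{241 \frac{-36 + 99}{-137 + 115}}{4} - \frac{\left(\frac{-36 + 99}{-137 + 115}\right)^{2}}{4}} = \frac{1}{\frac{615}{2} - \frac{241 \frac{63}{-22}}{4} - \frac{\left(\frac{63}{-22}\right)^{2}}{4}} = \frac{1}{\frac{615}{2} - \frac{241 \cdot 63 \left(- \frac{1}{22}\right)}{4} - \frac{\left(63 \left(- \frac{1}{22}\right)\right)^{2}}{4}} = \frac{1}{\frac{615}{2} - - \frac{15183}{88} - \frac{\left(- \frac{63}{22}\right)^{2}}{4}} = \frac{1}{\frac{615}{2} + \frac{15183}{88} - \frac{3969}{1936}} = \frac{1}{\frac{925377}{1936}} = \frac{1936}{925377}$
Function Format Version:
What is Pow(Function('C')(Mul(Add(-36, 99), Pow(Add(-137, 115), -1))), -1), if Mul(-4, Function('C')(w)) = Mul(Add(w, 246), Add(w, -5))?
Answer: Rational(1936, 925377) ≈ 0.0020921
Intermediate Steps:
Function('C')(w) = Mul(Rational(-1, 4), Add(-5, w), Add(246, w)) (Function('C')(w) = Mul(Rational(-1, 4), Mul(Add(w, 246), Add(w, -5))) = Mul(Rational(-1, 4), Mul(Add(246, w), Add(-5, w))) = Mul(Rational(-1, 4), Mul(Add(-5, w), Add(246, w))) = Mul(Rational(-1, 4), Add(-5, w), Add(246, w)))
Pow(Function('C')(Mul(Add(-36, 99), Pow(Add(-137, 115), -1))), -1) = Pow(Add(Rational(615, 2), Mul(Rational(-241, 4), Mul(Add(-36, 99), Pow(Add(-137, 115), -1))), Mul(Rational(-1, 4), Pow(Mul(Add(-36, 99), Pow(Add(-137, 115), -1)), 2))), -1) = Pow(Add(Rational(615, 2), Mul(Rational(-241, 4), Mul(63, Pow(-22, -1))), Mul(Rational(-1, 4), Pow(Mul(63, Pow(-22, -1)), 2))), -1) = Pow(Add(Rational(615, 2), Mul(Rational(-241, 4), Mul(63, Rational(-1, 22))), Mul(Rational(-1, 4), Pow(Mul(63, Rational(-1, 22)), 2))), -1) = Pow(Add(Rational(615, 2), Mul(Rational(-241, 4), Rational(-63, 22)), Mul(Rational(-1, 4), Pow(Rational(-63, 22), 2))), -1) = Pow(Add(Rational(615, 2), Rational(15183, 88), Mul(Rational(-1, 4), Rational(3969, 484))), -1) = Pow(Add(Rational(615, 2), Rational(15183, 88), Rational(-3969, 1936)), -1) = Pow(Rational(925377, 1936), -1) = Rational(1936, 925377)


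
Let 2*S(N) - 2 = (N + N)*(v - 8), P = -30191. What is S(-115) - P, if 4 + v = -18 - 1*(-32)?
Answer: 29962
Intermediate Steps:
v = 10 (v = -4 + (-18 - 1*(-32)) = -4 + (-18 + 32) = -4 + 14 = 10)
S(N) = 1 + 2*N (S(N) = 1 + ((N + N)*(10 - 8))/2 = 1 + ((2*N)*2)/2 = 1 + (4*N)/2 = 1 + 2*N)
S(-115) - P = (1 + 2*(-115)) - 1*(-30191) = (1 - 230) + 30191 = -229 + 30191 = 29962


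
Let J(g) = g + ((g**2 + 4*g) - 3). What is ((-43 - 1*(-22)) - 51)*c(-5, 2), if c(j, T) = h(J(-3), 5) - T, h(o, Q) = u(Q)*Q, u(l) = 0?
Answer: 144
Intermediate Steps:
J(g) = -3 + g**2 + 5*g (J(g) = g + (-3 + g**2 + 4*g) = -3 + g**2 + 5*g)
h(o, Q) = 0 (h(o, Q) = 0*Q = 0)
c(j, T) = -T (c(j, T) = 0 - T = -T)
((-43 - 1*(-22)) - 51)*c(-5, 2) = ((-43 - 1*(-22)) - 51)*(-1*2) = ((-43 + 22) - 51)*(-2) = (-21 - 51)*(-2) = -72*(-2) = 144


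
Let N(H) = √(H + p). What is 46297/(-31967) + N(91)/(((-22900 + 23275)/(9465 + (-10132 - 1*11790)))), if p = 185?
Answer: -46297/31967 - 24914*√69/375 ≈ -553.32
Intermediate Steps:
N(H) = √(185 + H) (N(H) = √(H + 185) = √(185 + H))
46297/(-31967) + N(91)/(((-22900 + 23275)/(9465 + (-10132 - 1*11790)))) = 46297/(-31967) + √(185 + 91)/(((-22900 + 23275)/(9465 + (-10132 - 1*11790)))) = 46297*(-1/31967) + √276/((375/(9465 + (-10132 - 11790)))) = -46297/31967 + (2*√69)/((375/(9465 - 21922))) = -46297/31967 + (2*√69)/((375/(-12457))) = -46297/31967 + (2*√69)/((375*(-1/12457))) = -46297/31967 + (2*√69)/(-375/12457) = -46297/31967 + (2*√69)*(-12457/375) = -46297/31967 - 24914*√69/375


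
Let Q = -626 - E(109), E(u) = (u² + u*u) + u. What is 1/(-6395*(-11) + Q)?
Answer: 1/45848 ≈ 2.1811e-5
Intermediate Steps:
E(u) = u + 2*u² (E(u) = (u² + u²) + u = 2*u² + u = u + 2*u²)
Q = -24497 (Q = -626 - 109*(1 + 2*109) = -626 - 109*(1 + 218) = -626 - 109*219 = -626 - 1*23871 = -626 - 23871 = -24497)
1/(-6395*(-11) + Q) = 1/(-6395*(-11) - 24497) = 1/(70345 - 24497) = 1/45848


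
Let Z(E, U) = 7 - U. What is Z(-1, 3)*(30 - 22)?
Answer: 32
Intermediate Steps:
Z(-1, 3)*(30 - 22) = (7 - 1*3)*(30 - 22) = (7 - 3)*8 = 4*8 = 32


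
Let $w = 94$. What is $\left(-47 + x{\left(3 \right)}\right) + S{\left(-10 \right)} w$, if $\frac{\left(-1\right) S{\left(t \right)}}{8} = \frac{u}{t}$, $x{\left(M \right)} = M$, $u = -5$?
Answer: $-420$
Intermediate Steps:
$S{\left(t \right)} = \frac{40}{t}$ ($S{\left(t \right)} = - 8 \left(- \frac{5}{t}\right) = \frac{40}{t}$)
$\left(-47 + x{\left(3 \right)}\right) + S{\left(-10 \right)} w = \left(-47 + 3\right) + \frac{40}{-10} \cdot 94 = -44 + 40 \left(- \frac{1}{10}\right) 94 = -44 - 376 = -420$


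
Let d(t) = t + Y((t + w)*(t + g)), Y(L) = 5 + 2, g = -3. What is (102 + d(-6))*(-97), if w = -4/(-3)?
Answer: -9991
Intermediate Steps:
w = 4/3 (w = -4*(-1/3) = 4/3 ≈ 1.3333)
Y(L) = 7
d(t) = 7 + t (d(t) = t + 7 = 7 + t)
(102 + d(-6))*(-97) = (102 + (7 - 6))*(-97) = (102 + 1)*(-97) = 103*(-97) = -9991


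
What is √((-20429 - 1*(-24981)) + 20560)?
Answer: 2*√6278 ≈ 158.47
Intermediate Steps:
√((-20429 - 1*(-24981)) + 20560) = √((-20429 + 24981) + 20560) = √(4552 + 20560) = √25112 = 2*√6278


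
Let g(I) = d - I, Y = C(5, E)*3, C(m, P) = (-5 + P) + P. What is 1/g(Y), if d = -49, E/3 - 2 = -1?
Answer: -1/52 ≈ -0.019231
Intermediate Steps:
E = 3 (E = 6 + 3*(-1) = 6 - 3 = 3)
C(m, P) = -5 + 2*P
Y = 3 (Y = (-5 + 2*3)*3 = (-5 + 6)*3 = 1*3 = 3)
g(I) = -49 - I
1/g(Y) = 1/(-49 - 1*3) = 1/(-49 - 3) = 1/(-52) = -1/52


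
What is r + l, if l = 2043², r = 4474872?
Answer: 8648721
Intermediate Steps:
l = 4173849
r + l = 4474872 + 4173849 = 8648721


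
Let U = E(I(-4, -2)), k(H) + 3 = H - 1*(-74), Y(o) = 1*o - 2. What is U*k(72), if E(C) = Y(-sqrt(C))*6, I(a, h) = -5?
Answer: -1716 - 858*I*sqrt(5) ≈ -1716.0 - 1918.5*I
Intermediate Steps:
Y(o) = -2 + o (Y(o) = o - 2 = -2 + o)
k(H) = 71 + H (k(H) = -3 + (H - 1*(-74)) = -3 + (H + 74) = -3 + (74 + H) = 71 + H)
E(C) = -12 - 6*sqrt(C) (E(C) = (-2 - sqrt(C))*6 = -12 - 6*sqrt(C))
U = -12 - 6*I*sqrt(5) ≈ -12.0 - 13.416*I
U*k(72) = (-12 - 6*I*sqrt(5))*(71 + 72) = (-12 - 6*I*sqrt(5))*143 = -1716 - 858*I*sqrt(5)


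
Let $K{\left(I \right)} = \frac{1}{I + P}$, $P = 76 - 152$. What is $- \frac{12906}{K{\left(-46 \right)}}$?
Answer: $1574532$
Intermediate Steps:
$P = -76$ ($P = 76 - 152 = -76$)
$K{\left(I \right)} = \frac{1}{-76 + I}$ ($K{\left(I \right)} = \frac{1}{I - 76} = \frac{1}{-76 + I}$)
$- \frac{12906}{K{\left(-46 \right)}} = - \frac{12906}{\frac{1}{-76 - 46}} = - \frac{12906}{\frac{1}{-122}} = - \frac{12906}{- \frac{1}{122}} = \left(-12906\right) \left(-122\right) = 1574532$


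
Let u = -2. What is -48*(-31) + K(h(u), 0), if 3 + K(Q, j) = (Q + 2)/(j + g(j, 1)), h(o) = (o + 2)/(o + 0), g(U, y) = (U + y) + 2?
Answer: 4457/3 ≈ 1485.7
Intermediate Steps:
g(U, y) = 2 + U + y
h(o) = (2 + o)/o
K(Q, j) = -3 + (2 + Q)/(3 + 2*j) (K(Q, j) = -3 + (Q + 2)/(j + (2 + j + 1)) = -3 + (2 + Q)/(j + (3 + j)) = -3 + (2 + Q)/(3 + 2*j))
-48*(-31) + K(h(u), 0) = -48*(-31) + (-7 + (2 - 2)/(-2) - 6*0)/(3 + 2*0) = 1488 + (-7 - ½*0 + 0)/(3 + 0) = 1488 + (-7 + 0 + 0)/3 = 1488 + (⅓)*(-7) = 1488 - 7/3 = 4457/3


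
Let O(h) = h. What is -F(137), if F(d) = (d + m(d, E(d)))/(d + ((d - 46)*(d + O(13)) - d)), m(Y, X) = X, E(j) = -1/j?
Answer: -3128/311675 ≈ -0.010036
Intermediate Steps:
F(d) = (d - 1/d)/((-46 + d)*(13 + d)) (F(d) = (d - 1/d)/(d + ((d - 46)*(d + 13) - d)) = (d - 1/d)/(d + ((-46 + d)*(13 + d) - d)) = (d - 1/d)/(d + (-d + (-46 + d)*(13 + d))) = (d - 1/d)/(((-46 + d)*(13 + d))) = (d - 1/d)*(1/((-46 + d)*(13 + d))) = (d - 1/d)/((-46 + d)*(13 + d)))
-F(137) = -(-1 + 137²)/(137*(-598 + 137² - 33*137)) = -(-1 + 18769)/(137*(-598 + 18769 - 4521)) = -18768/(137*13650) = -1*3128/311675 = -3128/311675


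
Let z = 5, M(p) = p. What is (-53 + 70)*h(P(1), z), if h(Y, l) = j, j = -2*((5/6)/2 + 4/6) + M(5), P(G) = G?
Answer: 289/6 ≈ 48.167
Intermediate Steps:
j = 17/6 (j = -2*((5/6)/2 + 4/6) + 5 = -2*((5*(⅙))*(½) + 4*(⅙)) + 5 = -2*((⅚)*(½) + ⅔) + 5 = -2*(5/12 + ⅔) + 5 = -2*13/12 + 5 = -13/6 + 5 = 17/6 ≈ 2.8333)
h(Y, l) = 17/6
(-53 + 70)*h(P(1), z) = (-53 + 70)*(17/6) = 17*(17/6) = 289/6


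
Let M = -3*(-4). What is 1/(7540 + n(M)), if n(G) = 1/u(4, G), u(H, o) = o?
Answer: 12/90481 ≈ 0.00013262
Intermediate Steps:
M = 12
n(G) = 1/G
1/(7540 + n(M)) = 1/(7540 + 1/12) = 1/(90481/12) = 12/90481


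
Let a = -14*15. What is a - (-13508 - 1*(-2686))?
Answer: 10612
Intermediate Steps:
a = -210
a - (-13508 - 1*(-2686)) = -210 - (-13508 - 1*(-2686)) = -210 - (-13508 + 2686) = -210 - 1*(-10822) = -210 + 10822 = 10612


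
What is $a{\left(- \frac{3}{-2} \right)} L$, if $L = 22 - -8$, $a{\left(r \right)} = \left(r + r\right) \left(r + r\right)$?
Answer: $270$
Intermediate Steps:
$a{\left(r \right)} = 4 r^{2}$ ($a{\left(r \right)} = 2 r 2 r = 4 r^{2}$)
$L = 30$ ($L = 22 + 8 = 30$)
$a{\left(- \frac{3}{-2} \right)} L = 4 \left(- \frac{3}{-2}\right)^{2} \cdot 30 = 4 \left(\left(-3\right) \left(- \frac{1}{2}\right)\right)^{2} \cdot 30 = 4 \left(\frac{3}{2}\right)^{2} \cdot 30 = 4 \cdot \frac{9}{4} \cdot 30 = 9 \cdot 30 = 270$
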